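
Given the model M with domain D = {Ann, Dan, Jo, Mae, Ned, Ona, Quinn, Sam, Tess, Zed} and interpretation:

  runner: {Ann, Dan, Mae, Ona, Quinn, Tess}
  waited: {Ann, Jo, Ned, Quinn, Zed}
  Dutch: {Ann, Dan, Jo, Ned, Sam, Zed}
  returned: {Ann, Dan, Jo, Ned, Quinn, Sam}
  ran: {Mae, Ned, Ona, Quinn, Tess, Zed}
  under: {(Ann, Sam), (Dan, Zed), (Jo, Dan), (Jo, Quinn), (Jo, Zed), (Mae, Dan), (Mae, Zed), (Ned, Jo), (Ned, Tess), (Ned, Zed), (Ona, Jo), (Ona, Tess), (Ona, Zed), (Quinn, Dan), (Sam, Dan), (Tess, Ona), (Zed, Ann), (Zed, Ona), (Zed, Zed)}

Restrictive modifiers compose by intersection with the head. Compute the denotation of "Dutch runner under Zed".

{Dan}

⟦under Zed⟧ = {x : ⟨x, Zed⟩ ∈ ⟦under⟧} = {Dan, Jo, Mae, Ned, Ona, Zed}
⟦runner⟧ = {Ann, Dan, Mae, Ona, Quinn, Tess}
… ∩ ⟦under Zed⟧ = {Ann, Dan, Mae, Ona, Quinn, Tess} ∩ {Dan, Jo, Mae, Ned, Ona, Zed} = {Dan, Mae, Ona}
… ∩ ⟦Dutch⟧ = {Dan, Mae, Ona} ∩ {Ann, Dan, Jo, Ned, Sam, Zed} = {Dan}
So ⟦Dutch runner under Zed⟧ = {Dan}.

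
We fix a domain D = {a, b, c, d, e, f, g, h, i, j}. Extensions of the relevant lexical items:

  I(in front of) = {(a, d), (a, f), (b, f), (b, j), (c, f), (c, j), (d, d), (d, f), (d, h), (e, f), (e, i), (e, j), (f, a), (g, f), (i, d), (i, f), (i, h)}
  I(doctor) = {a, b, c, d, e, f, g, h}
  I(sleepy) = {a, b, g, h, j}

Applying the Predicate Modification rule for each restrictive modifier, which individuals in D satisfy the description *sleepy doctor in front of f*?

{a, b, g}

⟦in front of f⟧ = {x : ⟨x, f⟩ ∈ ⟦in front of⟧} = {a, b, c, d, e, g, i}
⟦doctor⟧ = {a, b, c, d, e, f, g, h}
… ∩ ⟦in front of f⟧ = {a, b, c, d, e, f, g, h} ∩ {a, b, c, d, e, g, i} = {a, b, c, d, e, g}
… ∩ ⟦sleepy⟧ = {a, b, c, d, e, g} ∩ {a, b, g, h, j} = {a, b, g}
So ⟦sleepy doctor in front of f⟧ = {a, b, g}.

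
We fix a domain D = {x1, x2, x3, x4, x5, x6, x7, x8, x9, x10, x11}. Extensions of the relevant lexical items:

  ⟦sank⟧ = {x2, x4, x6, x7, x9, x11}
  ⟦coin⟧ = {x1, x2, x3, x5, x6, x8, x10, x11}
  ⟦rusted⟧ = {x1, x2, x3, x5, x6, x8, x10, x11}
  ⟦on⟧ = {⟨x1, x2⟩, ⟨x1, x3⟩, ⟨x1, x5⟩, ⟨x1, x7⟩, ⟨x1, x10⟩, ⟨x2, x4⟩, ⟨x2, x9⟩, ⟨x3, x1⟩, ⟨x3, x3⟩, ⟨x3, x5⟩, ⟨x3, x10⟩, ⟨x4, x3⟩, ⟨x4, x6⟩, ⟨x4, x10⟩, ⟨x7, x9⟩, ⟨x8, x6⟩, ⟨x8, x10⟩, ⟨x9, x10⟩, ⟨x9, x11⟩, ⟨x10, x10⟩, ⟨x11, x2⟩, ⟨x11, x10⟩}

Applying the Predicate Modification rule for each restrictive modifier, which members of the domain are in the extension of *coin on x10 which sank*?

⟦on x10⟧ = {x : ⟨x, x10⟩ ∈ ⟦on⟧} = {x1, x3, x4, x8, x9, x10, x11}
⟦which sank⟧ = ⟦sank⟧ = {x2, x4, x6, x7, x9, x11}
⟦coin⟧ = {x1, x2, x3, x5, x6, x8, x10, x11}
… ∩ ⟦on x10⟧ = {x1, x2, x3, x5, x6, x8, x10, x11} ∩ {x1, x3, x4, x8, x9, x10, x11} = {x1, x3, x8, x10, x11}
… ∩ ⟦which sank⟧ = {x1, x3, x8, x10, x11} ∩ {x2, x4, x6, x7, x9, x11} = {x11}
So ⟦coin on x10 which sank⟧ = {x11}.

{x11}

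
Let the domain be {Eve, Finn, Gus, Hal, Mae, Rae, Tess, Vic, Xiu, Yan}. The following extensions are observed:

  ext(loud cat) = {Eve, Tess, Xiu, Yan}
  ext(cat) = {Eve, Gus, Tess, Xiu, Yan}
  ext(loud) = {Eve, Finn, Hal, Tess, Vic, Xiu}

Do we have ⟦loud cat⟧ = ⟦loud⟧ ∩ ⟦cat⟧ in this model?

⟦loud⟧ ∩ ⟦cat⟧ = {Eve, Finn, Hal, Tess, Vic, Xiu} ∩ {Eve, Gus, Tess, Xiu, Yan} = {Eve, Tess, Xiu}
Observed ⟦loud cat⟧ = {Eve, Tess, Xiu, Yan}.
These differ, so the modifier is not intersective in this model.

no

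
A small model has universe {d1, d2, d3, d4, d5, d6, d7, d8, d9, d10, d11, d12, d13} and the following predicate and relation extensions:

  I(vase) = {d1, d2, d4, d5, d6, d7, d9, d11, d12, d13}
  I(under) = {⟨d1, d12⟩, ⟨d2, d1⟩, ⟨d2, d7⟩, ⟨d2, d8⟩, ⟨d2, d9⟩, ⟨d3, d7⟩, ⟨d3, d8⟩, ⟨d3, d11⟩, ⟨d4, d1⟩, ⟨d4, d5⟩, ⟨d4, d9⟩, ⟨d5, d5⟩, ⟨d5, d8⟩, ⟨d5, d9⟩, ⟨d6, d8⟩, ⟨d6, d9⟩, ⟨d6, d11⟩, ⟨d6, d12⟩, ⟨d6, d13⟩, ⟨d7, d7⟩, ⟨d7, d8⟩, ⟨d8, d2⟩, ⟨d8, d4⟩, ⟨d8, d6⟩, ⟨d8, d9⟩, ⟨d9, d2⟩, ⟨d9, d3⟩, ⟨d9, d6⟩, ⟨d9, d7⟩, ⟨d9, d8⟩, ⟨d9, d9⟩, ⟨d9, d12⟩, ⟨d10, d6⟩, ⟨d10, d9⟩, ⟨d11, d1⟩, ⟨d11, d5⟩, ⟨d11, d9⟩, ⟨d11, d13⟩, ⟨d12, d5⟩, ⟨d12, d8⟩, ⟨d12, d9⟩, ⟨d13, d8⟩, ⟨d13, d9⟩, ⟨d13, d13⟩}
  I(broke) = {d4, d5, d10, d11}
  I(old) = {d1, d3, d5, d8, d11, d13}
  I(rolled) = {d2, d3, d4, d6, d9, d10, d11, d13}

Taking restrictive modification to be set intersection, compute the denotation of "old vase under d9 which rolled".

⟦under d9⟧ = {x : ⟨x, d9⟩ ∈ ⟦under⟧} = {d2, d4, d5, d6, d8, d9, d10, d11, d12, d13}
⟦which rolled⟧ = ⟦rolled⟧ = {d2, d3, d4, d6, d9, d10, d11, d13}
⟦vase⟧ = {d1, d2, d4, d5, d6, d7, d9, d11, d12, d13}
… ∩ ⟦under d9⟧ = {d1, d2, d4, d5, d6, d7, d9, d11, d12, d13} ∩ {d2, d4, d5, d6, d8, d9, d10, d11, d12, d13} = {d2, d4, d5, d6, d9, d11, d12, d13}
… ∩ ⟦which rolled⟧ = {d2, d4, d5, d6, d9, d11, d12, d13} ∩ {d2, d3, d4, d6, d9, d10, d11, d13} = {d2, d4, d6, d9, d11, d13}
… ∩ ⟦old⟧ = {d2, d4, d6, d9, d11, d13} ∩ {d1, d3, d5, d8, d11, d13} = {d11, d13}
So ⟦old vase under d9 which rolled⟧ = {d11, d13}.

{d11, d13}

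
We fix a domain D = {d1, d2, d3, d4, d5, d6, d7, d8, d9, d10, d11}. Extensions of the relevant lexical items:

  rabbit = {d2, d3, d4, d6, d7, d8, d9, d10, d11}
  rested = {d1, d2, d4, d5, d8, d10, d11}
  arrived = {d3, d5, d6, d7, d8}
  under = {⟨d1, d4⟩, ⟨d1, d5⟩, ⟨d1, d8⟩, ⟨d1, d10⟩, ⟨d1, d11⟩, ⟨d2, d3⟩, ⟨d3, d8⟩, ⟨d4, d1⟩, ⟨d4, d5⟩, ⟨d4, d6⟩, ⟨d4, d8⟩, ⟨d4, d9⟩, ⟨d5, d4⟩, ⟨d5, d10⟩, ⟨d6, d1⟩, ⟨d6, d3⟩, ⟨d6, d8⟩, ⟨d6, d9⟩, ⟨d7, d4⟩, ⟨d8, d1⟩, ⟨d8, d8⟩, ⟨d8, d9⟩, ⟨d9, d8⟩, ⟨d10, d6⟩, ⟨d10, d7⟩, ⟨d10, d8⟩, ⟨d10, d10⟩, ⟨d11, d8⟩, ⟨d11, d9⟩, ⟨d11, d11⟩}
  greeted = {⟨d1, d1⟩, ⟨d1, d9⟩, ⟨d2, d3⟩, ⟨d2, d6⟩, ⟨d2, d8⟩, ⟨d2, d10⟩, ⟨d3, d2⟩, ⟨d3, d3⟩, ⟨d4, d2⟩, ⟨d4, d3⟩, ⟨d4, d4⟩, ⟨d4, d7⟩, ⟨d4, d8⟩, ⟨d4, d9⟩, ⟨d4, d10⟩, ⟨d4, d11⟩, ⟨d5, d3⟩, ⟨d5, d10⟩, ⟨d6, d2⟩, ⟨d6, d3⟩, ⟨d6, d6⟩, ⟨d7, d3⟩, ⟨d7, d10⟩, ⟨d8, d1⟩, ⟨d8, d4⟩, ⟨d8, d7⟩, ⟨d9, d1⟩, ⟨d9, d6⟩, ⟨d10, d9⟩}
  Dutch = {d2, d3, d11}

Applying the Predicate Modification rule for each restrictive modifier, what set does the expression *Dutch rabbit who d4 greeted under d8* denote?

{d3, d11}

⟦who d4 greeted⟧ = {x : ⟨d4, x⟩ ∈ ⟦greeted⟧} = {d2, d3, d4, d7, d8, d9, d10, d11}
⟦under d8⟧ = {x : ⟨x, d8⟩ ∈ ⟦under⟧} = {d1, d3, d4, d6, d8, d9, d10, d11}
⟦rabbit⟧ = {d2, d3, d4, d6, d7, d8, d9, d10, d11}
… ∩ ⟦who d4 greeted⟧ = {d2, d3, d4, d6, d7, d8, d9, d10, d11} ∩ {d2, d3, d4, d7, d8, d9, d10, d11} = {d2, d3, d4, d7, d8, d9, d10, d11}
… ∩ ⟦under d8⟧ = {d2, d3, d4, d7, d8, d9, d10, d11} ∩ {d1, d3, d4, d6, d8, d9, d10, d11} = {d3, d4, d8, d9, d10, d11}
… ∩ ⟦Dutch⟧ = {d3, d4, d8, d9, d10, d11} ∩ {d2, d3, d11} = {d3, d11}
So ⟦Dutch rabbit who d4 greeted under d8⟧ = {d3, d11}.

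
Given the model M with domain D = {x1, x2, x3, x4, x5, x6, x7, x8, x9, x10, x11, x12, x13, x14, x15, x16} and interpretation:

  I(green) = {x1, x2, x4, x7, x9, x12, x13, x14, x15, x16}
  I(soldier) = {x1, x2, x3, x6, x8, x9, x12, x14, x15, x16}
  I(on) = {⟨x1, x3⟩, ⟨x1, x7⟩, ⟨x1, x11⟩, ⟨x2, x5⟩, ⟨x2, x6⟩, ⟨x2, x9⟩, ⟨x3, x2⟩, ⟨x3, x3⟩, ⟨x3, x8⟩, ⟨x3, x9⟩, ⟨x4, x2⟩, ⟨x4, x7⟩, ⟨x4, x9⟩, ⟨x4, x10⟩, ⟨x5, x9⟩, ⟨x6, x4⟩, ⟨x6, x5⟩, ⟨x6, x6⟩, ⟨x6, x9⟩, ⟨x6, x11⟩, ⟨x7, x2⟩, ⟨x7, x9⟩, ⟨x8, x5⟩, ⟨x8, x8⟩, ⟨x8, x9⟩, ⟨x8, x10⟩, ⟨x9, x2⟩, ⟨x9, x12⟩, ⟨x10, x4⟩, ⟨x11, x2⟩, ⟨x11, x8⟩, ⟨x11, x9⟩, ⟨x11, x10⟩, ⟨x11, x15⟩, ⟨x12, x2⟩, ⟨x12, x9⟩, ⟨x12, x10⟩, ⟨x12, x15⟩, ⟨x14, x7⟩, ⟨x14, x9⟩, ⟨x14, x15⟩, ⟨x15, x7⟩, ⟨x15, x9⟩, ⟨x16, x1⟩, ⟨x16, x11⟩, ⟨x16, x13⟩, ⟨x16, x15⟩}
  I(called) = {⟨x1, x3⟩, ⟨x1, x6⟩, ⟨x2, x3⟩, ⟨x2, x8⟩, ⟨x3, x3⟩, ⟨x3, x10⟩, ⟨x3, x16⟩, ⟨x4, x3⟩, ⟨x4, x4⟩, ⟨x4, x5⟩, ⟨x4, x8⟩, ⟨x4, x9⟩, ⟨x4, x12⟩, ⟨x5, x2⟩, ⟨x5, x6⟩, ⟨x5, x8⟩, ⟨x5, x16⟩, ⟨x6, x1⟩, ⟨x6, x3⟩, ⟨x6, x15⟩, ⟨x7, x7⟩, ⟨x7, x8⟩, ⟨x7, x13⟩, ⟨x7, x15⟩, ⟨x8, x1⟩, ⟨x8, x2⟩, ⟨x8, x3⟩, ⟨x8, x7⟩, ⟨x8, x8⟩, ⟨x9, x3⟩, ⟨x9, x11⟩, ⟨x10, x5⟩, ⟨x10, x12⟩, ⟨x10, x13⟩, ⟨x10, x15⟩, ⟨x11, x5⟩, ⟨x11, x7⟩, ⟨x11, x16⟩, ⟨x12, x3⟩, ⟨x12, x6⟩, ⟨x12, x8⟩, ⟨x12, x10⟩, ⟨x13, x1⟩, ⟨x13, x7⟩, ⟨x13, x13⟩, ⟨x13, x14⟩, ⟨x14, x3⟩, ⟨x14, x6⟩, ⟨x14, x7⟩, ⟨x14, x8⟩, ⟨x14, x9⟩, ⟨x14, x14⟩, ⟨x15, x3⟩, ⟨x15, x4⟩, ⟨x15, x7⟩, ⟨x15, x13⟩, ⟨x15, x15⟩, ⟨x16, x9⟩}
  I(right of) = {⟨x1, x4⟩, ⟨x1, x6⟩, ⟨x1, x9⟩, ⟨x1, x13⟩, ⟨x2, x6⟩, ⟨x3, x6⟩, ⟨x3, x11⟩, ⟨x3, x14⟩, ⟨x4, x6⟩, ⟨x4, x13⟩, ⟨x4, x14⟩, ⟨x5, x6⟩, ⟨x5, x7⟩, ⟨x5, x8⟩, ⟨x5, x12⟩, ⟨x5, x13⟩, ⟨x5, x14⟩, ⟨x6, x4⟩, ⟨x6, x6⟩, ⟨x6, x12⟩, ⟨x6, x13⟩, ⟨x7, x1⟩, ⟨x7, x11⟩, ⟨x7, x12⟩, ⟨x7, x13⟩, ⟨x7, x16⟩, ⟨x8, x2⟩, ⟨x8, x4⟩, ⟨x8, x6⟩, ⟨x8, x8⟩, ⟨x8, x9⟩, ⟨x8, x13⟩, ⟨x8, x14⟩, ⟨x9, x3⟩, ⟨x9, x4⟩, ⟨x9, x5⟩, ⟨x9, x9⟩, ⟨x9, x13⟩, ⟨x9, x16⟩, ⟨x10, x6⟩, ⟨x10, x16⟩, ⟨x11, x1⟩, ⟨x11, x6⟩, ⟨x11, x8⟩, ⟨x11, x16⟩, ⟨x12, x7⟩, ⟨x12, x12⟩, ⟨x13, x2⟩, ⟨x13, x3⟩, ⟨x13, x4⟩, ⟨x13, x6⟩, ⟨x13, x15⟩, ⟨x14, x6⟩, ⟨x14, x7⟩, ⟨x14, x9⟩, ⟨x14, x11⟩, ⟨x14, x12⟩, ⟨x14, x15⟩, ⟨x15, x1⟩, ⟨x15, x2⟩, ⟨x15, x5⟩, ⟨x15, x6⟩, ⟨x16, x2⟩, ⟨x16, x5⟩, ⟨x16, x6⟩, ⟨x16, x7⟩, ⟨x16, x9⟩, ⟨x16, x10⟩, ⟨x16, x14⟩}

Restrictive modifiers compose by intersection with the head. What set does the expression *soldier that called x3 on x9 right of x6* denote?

{x2, x3, x6, x8, x14, x15}

⟦that called x3⟧ = {x : ⟨x, x3⟩ ∈ ⟦called⟧} = {x1, x2, x3, x4, x6, x8, x9, x12, x14, x15}
⟦on x9⟧ = {x : ⟨x, x9⟩ ∈ ⟦on⟧} = {x2, x3, x4, x5, x6, x7, x8, x11, x12, x14, x15}
⟦right of x6⟧ = {x : ⟨x, x6⟩ ∈ ⟦right of⟧} = {x1, x2, x3, x4, x5, x6, x8, x10, x11, x13, x14, x15, x16}
⟦soldier⟧ = {x1, x2, x3, x6, x8, x9, x12, x14, x15, x16}
… ∩ ⟦that called x3⟧ = {x1, x2, x3, x6, x8, x9, x12, x14, x15, x16} ∩ {x1, x2, x3, x4, x6, x8, x9, x12, x14, x15} = {x1, x2, x3, x6, x8, x9, x12, x14, x15}
… ∩ ⟦on x9⟧ = {x1, x2, x3, x6, x8, x9, x12, x14, x15} ∩ {x2, x3, x4, x5, x6, x7, x8, x11, x12, x14, x15} = {x2, x3, x6, x8, x12, x14, x15}
… ∩ ⟦right of x6⟧ = {x2, x3, x6, x8, x12, x14, x15} ∩ {x1, x2, x3, x4, x5, x6, x8, x10, x11, x13, x14, x15, x16} = {x2, x3, x6, x8, x14, x15}
So ⟦soldier that called x3 on x9 right of x6⟧ = {x2, x3, x6, x8, x14, x15}.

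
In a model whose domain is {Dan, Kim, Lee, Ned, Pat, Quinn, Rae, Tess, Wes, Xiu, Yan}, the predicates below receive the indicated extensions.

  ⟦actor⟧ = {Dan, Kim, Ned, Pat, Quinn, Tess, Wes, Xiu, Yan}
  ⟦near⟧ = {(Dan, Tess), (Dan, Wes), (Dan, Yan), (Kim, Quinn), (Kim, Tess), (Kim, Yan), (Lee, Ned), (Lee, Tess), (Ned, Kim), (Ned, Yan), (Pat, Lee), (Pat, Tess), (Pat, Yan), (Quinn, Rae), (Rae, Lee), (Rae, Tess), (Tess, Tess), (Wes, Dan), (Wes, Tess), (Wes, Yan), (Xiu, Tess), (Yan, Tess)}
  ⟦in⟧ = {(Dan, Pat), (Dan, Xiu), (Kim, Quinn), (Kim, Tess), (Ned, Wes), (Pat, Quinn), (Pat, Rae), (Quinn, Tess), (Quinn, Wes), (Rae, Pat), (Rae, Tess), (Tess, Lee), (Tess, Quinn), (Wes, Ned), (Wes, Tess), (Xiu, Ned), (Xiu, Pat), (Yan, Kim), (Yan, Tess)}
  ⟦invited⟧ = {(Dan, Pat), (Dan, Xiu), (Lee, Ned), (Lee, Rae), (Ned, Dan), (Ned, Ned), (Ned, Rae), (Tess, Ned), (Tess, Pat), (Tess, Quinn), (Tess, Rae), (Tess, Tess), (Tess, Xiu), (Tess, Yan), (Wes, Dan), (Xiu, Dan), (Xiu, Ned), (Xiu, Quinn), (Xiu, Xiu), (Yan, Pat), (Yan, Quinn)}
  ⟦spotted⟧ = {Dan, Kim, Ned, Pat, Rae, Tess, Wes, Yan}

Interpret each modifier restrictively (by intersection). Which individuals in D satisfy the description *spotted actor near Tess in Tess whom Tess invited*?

{Yan}

⟦near Tess⟧ = {x : ⟨x, Tess⟩ ∈ ⟦near⟧} = {Dan, Kim, Lee, Pat, Rae, Tess, Wes, Xiu, Yan}
⟦in Tess⟧ = {x : ⟨x, Tess⟩ ∈ ⟦in⟧} = {Kim, Quinn, Rae, Wes, Yan}
⟦whom Tess invited⟧ = {x : ⟨Tess, x⟩ ∈ ⟦invited⟧} = {Ned, Pat, Quinn, Rae, Tess, Xiu, Yan}
⟦actor⟧ = {Dan, Kim, Ned, Pat, Quinn, Tess, Wes, Xiu, Yan}
… ∩ ⟦near Tess⟧ = {Dan, Kim, Ned, Pat, Quinn, Tess, Wes, Xiu, Yan} ∩ {Dan, Kim, Lee, Pat, Rae, Tess, Wes, Xiu, Yan} = {Dan, Kim, Pat, Tess, Wes, Xiu, Yan}
… ∩ ⟦in Tess⟧ = {Dan, Kim, Pat, Tess, Wes, Xiu, Yan} ∩ {Kim, Quinn, Rae, Wes, Yan} = {Kim, Wes, Yan}
… ∩ ⟦whom Tess invited⟧ = {Kim, Wes, Yan} ∩ {Ned, Pat, Quinn, Rae, Tess, Xiu, Yan} = {Yan}
… ∩ ⟦spotted⟧ = {Yan} ∩ {Dan, Kim, Ned, Pat, Rae, Tess, Wes, Yan} = {Yan}
So ⟦spotted actor near Tess in Tess whom Tess invited⟧ = {Yan}.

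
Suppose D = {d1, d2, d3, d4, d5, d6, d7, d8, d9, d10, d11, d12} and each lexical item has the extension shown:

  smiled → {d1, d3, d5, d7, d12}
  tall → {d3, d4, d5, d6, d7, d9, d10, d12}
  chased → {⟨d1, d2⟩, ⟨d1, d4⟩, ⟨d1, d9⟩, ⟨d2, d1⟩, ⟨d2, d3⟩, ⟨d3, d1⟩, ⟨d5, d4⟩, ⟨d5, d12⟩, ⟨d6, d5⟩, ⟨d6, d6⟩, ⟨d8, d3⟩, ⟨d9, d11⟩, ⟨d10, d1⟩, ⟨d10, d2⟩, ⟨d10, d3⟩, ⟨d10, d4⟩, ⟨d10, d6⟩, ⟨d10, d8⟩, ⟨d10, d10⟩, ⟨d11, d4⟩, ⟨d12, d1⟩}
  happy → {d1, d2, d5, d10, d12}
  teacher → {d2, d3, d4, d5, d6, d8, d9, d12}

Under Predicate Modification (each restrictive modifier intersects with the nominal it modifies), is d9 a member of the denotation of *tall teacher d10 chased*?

no

⟦d10 chased⟧ = {x : ⟨d10, x⟩ ∈ ⟦chased⟧} = {d1, d2, d3, d4, d6, d8, d10}
⟦teacher⟧ = {d2, d3, d4, d5, d6, d8, d9, d12}
… ∩ ⟦d10 chased⟧ = {d2, d3, d4, d5, d6, d8, d9, d12} ∩ {d1, d2, d3, d4, d6, d8, d10} = {d2, d3, d4, d6, d8}
… ∩ ⟦tall⟧ = {d2, d3, d4, d6, d8} ∩ {d3, d4, d5, d6, d7, d9, d10, d12} = {d3, d4, d6}
⟦tall teacher d10 chased⟧ = {d3, d4, d6}; d9 ∉ this set.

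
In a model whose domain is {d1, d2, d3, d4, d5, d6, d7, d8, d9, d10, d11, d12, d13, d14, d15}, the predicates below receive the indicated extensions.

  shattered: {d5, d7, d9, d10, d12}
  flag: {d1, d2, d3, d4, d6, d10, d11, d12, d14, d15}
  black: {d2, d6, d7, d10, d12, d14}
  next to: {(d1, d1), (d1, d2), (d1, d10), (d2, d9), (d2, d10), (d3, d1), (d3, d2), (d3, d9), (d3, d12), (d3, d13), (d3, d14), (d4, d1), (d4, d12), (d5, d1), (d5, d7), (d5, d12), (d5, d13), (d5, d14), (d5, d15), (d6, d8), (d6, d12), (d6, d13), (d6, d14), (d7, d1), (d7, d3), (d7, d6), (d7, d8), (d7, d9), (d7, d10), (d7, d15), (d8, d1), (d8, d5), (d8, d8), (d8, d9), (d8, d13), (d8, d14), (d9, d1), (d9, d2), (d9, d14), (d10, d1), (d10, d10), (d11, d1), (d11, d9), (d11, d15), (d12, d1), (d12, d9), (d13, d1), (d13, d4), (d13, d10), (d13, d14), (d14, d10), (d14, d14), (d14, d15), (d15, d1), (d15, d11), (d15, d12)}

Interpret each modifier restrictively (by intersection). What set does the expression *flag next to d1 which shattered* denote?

{d10, d12}

⟦next to d1⟧ = {x : ⟨x, d1⟩ ∈ ⟦next to⟧} = {d1, d3, d4, d5, d7, d8, d9, d10, d11, d12, d13, d15}
⟦which shattered⟧ = ⟦shattered⟧ = {d5, d7, d9, d10, d12}
⟦flag⟧ = {d1, d2, d3, d4, d6, d10, d11, d12, d14, d15}
… ∩ ⟦next to d1⟧ = {d1, d2, d3, d4, d6, d10, d11, d12, d14, d15} ∩ {d1, d3, d4, d5, d7, d8, d9, d10, d11, d12, d13, d15} = {d1, d3, d4, d10, d11, d12, d15}
… ∩ ⟦which shattered⟧ = {d1, d3, d4, d10, d11, d12, d15} ∩ {d5, d7, d9, d10, d12} = {d10, d12}
So ⟦flag next to d1 which shattered⟧ = {d10, d12}.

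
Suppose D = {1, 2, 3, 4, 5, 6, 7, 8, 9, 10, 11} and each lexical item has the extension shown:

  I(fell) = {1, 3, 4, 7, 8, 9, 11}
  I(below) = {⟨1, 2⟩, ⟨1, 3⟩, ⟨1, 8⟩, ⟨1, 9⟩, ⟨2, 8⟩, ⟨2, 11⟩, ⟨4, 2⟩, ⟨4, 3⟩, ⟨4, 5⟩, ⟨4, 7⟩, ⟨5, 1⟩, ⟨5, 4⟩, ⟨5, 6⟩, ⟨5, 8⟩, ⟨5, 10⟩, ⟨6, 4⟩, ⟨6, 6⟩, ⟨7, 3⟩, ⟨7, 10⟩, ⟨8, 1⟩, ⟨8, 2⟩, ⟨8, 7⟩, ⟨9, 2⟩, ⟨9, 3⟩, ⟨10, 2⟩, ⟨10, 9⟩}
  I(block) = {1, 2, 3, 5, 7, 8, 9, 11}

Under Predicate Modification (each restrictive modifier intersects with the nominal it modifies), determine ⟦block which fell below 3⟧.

⟦which fell⟧ = ⟦fell⟧ = {1, 3, 4, 7, 8, 9, 11}
⟦below 3⟧ = {x : ⟨x, 3⟩ ∈ ⟦below⟧} = {1, 4, 7, 9}
⟦block⟧ = {1, 2, 3, 5, 7, 8, 9, 11}
… ∩ ⟦which fell⟧ = {1, 2, 3, 5, 7, 8, 9, 11} ∩ {1, 3, 4, 7, 8, 9, 11} = {1, 3, 7, 8, 9, 11}
… ∩ ⟦below 3⟧ = {1, 3, 7, 8, 9, 11} ∩ {1, 4, 7, 9} = {1, 7, 9}
So ⟦block which fell below 3⟧ = {1, 7, 9}.

{1, 7, 9}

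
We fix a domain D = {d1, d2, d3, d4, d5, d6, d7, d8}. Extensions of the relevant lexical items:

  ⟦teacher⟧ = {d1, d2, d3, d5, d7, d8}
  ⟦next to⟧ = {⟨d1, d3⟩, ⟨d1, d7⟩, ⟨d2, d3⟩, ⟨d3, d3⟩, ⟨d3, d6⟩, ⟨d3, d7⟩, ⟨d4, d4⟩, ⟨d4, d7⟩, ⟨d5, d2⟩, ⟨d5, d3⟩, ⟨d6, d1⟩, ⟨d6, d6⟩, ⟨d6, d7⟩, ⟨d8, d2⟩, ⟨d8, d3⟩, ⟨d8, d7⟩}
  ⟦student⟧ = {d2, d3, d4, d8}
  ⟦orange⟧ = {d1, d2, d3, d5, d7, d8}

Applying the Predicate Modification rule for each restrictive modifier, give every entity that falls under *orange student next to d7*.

⟦next to d7⟧ = {x : ⟨x, d7⟩ ∈ ⟦next to⟧} = {d1, d3, d4, d6, d8}
⟦student⟧ = {d2, d3, d4, d8}
… ∩ ⟦next to d7⟧ = {d2, d3, d4, d8} ∩ {d1, d3, d4, d6, d8} = {d3, d4, d8}
… ∩ ⟦orange⟧ = {d3, d4, d8} ∩ {d1, d2, d3, d5, d7, d8} = {d3, d8}
So ⟦orange student next to d7⟧ = {d3, d8}.

{d3, d8}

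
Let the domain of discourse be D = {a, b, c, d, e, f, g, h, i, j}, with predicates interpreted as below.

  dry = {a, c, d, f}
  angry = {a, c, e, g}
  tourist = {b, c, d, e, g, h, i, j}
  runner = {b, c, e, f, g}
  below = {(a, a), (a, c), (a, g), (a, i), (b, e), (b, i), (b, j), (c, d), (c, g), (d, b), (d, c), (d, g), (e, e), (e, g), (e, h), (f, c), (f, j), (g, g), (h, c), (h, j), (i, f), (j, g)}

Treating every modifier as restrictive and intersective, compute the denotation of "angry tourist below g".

⟦below g⟧ = {x : ⟨x, g⟩ ∈ ⟦below⟧} = {a, c, d, e, g, j}
⟦tourist⟧ = {b, c, d, e, g, h, i, j}
… ∩ ⟦below g⟧ = {b, c, d, e, g, h, i, j} ∩ {a, c, d, e, g, j} = {c, d, e, g, j}
… ∩ ⟦angry⟧ = {c, d, e, g, j} ∩ {a, c, e, g} = {c, e, g}
So ⟦angry tourist below g⟧ = {c, e, g}.

{c, e, g}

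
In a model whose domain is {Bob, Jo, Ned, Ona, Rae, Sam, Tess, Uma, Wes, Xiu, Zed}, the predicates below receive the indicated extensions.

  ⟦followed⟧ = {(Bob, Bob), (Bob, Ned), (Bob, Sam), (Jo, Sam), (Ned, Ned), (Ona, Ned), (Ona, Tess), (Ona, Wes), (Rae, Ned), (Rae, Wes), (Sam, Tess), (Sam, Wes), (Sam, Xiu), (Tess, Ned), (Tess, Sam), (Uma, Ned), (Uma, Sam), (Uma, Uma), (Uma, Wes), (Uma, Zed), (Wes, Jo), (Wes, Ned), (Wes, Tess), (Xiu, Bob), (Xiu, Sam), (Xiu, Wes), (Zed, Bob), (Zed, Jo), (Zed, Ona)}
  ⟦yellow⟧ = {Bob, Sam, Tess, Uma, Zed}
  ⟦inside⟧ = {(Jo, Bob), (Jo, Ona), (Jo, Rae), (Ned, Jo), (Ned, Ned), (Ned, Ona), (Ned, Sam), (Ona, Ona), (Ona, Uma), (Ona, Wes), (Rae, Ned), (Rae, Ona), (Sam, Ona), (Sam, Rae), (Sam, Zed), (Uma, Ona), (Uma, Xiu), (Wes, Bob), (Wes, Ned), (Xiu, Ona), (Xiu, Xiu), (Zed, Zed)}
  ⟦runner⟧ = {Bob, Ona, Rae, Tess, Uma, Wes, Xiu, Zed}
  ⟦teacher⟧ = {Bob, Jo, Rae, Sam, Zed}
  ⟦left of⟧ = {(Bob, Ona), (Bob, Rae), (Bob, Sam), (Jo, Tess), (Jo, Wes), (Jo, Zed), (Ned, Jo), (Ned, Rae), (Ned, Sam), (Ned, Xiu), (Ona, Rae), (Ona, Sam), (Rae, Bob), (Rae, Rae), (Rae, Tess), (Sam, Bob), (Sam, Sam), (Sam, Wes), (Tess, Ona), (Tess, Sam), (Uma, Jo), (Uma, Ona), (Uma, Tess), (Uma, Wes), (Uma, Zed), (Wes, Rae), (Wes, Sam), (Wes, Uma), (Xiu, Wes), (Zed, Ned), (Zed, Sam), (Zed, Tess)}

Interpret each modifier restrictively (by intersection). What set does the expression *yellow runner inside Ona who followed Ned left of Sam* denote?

∅

⟦inside Ona⟧ = {x : ⟨x, Ona⟩ ∈ ⟦inside⟧} = {Jo, Ned, Ona, Rae, Sam, Uma, Xiu}
⟦who followed Ned⟧ = {x : ⟨x, Ned⟩ ∈ ⟦followed⟧} = {Bob, Ned, Ona, Rae, Tess, Uma, Wes}
⟦left of Sam⟧ = {x : ⟨x, Sam⟩ ∈ ⟦left of⟧} = {Bob, Ned, Ona, Sam, Tess, Wes, Zed}
⟦runner⟧ = {Bob, Ona, Rae, Tess, Uma, Wes, Xiu, Zed}
… ∩ ⟦inside Ona⟧ = {Bob, Ona, Rae, Tess, Uma, Wes, Xiu, Zed} ∩ {Jo, Ned, Ona, Rae, Sam, Uma, Xiu} = {Ona, Rae, Uma, Xiu}
… ∩ ⟦who followed Ned⟧ = {Ona, Rae, Uma, Xiu} ∩ {Bob, Ned, Ona, Rae, Tess, Uma, Wes} = {Ona, Rae, Uma}
… ∩ ⟦left of Sam⟧ = {Ona, Rae, Uma} ∩ {Bob, Ned, Ona, Sam, Tess, Wes, Zed} = {Ona}
… ∩ ⟦yellow⟧ = {Ona} ∩ {Bob, Sam, Tess, Uma, Zed} = ∅
So ⟦yellow runner inside Ona who followed Ned left of Sam⟧ = ∅.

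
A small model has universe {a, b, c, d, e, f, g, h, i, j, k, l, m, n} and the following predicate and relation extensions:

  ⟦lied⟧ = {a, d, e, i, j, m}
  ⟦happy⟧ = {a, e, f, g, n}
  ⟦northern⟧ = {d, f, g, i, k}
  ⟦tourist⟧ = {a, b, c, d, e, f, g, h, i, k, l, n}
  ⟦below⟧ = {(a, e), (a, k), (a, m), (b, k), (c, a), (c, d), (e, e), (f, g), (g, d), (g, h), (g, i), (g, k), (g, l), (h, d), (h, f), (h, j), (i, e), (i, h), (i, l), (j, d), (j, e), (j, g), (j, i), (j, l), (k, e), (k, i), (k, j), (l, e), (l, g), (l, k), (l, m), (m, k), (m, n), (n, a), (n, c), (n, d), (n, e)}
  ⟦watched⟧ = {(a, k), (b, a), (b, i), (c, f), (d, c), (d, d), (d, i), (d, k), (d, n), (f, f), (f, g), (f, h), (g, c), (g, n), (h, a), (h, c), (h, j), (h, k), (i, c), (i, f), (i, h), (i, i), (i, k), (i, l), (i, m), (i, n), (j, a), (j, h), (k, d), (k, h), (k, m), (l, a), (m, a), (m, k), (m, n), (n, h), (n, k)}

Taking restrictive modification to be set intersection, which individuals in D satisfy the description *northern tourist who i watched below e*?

⟦who i watched⟧ = {x : ⟨i, x⟩ ∈ ⟦watched⟧} = {c, f, h, i, k, l, m, n}
⟦below e⟧ = {x : ⟨x, e⟩ ∈ ⟦below⟧} = {a, e, i, j, k, l, n}
⟦tourist⟧ = {a, b, c, d, e, f, g, h, i, k, l, n}
… ∩ ⟦who i watched⟧ = {a, b, c, d, e, f, g, h, i, k, l, n} ∩ {c, f, h, i, k, l, m, n} = {c, f, h, i, k, l, n}
… ∩ ⟦below e⟧ = {c, f, h, i, k, l, n} ∩ {a, e, i, j, k, l, n} = {i, k, l, n}
… ∩ ⟦northern⟧ = {i, k, l, n} ∩ {d, f, g, i, k} = {i, k}
So ⟦northern tourist who i watched below e⟧ = {i, k}.

{i, k}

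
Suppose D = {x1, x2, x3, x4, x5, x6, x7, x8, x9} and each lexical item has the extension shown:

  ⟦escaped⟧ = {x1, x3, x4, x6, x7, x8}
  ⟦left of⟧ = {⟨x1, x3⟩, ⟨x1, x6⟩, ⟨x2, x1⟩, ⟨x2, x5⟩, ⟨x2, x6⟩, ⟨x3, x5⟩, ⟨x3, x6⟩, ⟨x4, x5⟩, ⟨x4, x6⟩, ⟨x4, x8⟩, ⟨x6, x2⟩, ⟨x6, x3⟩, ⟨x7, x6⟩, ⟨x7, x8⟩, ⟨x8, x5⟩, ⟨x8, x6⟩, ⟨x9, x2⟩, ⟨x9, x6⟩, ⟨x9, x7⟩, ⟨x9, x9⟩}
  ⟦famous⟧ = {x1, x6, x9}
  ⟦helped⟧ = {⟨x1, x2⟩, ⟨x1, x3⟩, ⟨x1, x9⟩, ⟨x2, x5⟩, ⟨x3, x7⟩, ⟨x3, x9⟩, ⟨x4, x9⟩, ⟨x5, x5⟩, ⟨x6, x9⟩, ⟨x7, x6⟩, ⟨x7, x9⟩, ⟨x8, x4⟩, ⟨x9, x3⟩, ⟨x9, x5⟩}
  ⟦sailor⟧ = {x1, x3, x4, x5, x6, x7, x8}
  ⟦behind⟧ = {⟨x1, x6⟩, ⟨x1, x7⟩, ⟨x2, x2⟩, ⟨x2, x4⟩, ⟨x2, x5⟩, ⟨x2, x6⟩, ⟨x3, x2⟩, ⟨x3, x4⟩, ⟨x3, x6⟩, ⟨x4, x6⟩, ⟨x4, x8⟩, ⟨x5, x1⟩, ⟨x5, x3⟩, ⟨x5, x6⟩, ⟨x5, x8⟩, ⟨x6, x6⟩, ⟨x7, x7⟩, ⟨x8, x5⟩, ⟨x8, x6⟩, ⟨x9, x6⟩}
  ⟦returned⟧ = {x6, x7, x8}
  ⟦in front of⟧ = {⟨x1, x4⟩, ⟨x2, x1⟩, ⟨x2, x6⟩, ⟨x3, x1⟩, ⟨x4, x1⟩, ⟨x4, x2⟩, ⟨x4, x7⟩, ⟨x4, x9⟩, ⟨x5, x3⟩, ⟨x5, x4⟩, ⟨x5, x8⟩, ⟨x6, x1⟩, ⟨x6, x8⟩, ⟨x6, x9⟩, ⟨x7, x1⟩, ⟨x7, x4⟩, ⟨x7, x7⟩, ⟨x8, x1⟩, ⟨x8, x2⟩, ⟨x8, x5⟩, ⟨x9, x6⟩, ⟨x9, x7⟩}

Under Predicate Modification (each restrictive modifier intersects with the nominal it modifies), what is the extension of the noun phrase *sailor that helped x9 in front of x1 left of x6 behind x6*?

{x3, x4}

⟦that helped x9⟧ = {x : ⟨x, x9⟩ ∈ ⟦helped⟧} = {x1, x3, x4, x6, x7}
⟦in front of x1⟧ = {x : ⟨x, x1⟩ ∈ ⟦in front of⟧} = {x2, x3, x4, x6, x7, x8}
⟦left of x6⟧ = {x : ⟨x, x6⟩ ∈ ⟦left of⟧} = {x1, x2, x3, x4, x7, x8, x9}
⟦behind x6⟧ = {x : ⟨x, x6⟩ ∈ ⟦behind⟧} = {x1, x2, x3, x4, x5, x6, x8, x9}
⟦sailor⟧ = {x1, x3, x4, x5, x6, x7, x8}
… ∩ ⟦that helped x9⟧ = {x1, x3, x4, x5, x6, x7, x8} ∩ {x1, x3, x4, x6, x7} = {x1, x3, x4, x6, x7}
… ∩ ⟦in front of x1⟧ = {x1, x3, x4, x6, x7} ∩ {x2, x3, x4, x6, x7, x8} = {x3, x4, x6, x7}
… ∩ ⟦left of x6⟧ = {x3, x4, x6, x7} ∩ {x1, x2, x3, x4, x7, x8, x9} = {x3, x4, x7}
… ∩ ⟦behind x6⟧ = {x3, x4, x7} ∩ {x1, x2, x3, x4, x5, x6, x8, x9} = {x3, x4}
So ⟦sailor that helped x9 in front of x1 left of x6 behind x6⟧ = {x3, x4}.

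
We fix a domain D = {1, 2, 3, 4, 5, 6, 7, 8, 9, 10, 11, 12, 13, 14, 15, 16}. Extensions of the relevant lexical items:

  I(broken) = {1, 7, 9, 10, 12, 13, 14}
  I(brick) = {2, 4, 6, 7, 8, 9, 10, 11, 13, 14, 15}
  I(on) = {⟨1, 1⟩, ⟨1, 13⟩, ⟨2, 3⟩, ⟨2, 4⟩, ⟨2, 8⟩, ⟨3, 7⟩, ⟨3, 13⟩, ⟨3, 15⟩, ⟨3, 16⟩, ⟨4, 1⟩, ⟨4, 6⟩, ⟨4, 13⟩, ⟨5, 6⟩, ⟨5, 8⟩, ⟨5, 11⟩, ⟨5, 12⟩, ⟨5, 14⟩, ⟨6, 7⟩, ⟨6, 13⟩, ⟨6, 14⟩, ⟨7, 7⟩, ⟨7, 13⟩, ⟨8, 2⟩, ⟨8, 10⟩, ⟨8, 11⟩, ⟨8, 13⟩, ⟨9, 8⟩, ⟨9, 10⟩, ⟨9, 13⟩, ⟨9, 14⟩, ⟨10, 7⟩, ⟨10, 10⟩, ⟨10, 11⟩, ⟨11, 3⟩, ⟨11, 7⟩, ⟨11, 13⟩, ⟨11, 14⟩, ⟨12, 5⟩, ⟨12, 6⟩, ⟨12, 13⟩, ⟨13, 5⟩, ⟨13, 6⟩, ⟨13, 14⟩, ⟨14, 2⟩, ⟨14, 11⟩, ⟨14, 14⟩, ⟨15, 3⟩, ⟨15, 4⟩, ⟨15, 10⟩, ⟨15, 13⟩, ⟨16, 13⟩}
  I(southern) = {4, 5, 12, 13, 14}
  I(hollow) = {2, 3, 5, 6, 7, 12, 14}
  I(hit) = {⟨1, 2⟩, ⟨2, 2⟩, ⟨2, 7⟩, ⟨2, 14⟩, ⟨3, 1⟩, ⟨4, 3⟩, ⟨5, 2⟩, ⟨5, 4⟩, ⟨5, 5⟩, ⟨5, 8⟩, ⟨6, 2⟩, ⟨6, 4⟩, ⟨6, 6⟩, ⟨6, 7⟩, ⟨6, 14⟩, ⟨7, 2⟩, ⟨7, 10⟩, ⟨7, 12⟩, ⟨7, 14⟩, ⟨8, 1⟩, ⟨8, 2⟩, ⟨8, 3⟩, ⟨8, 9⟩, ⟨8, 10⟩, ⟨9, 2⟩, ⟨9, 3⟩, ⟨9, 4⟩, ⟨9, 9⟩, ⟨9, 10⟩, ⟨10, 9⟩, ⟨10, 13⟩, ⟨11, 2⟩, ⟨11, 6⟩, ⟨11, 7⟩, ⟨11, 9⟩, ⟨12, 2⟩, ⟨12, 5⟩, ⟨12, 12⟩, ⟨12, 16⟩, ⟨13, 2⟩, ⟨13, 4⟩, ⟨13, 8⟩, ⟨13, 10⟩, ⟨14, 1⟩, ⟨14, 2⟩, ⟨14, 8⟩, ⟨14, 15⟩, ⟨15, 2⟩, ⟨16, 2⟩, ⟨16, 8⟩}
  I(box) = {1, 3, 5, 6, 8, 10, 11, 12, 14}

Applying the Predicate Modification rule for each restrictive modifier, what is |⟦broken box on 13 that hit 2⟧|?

⟦on 13⟧ = {x : ⟨x, 13⟩ ∈ ⟦on⟧} = {1, 3, 4, 6, 7, 8, 9, 11, 12, 15, 16}
⟦that hit 2⟧ = {x : ⟨x, 2⟩ ∈ ⟦hit⟧} = {1, 2, 5, 6, 7, 8, 9, 11, 12, 13, 14, 15, 16}
⟦box⟧ = {1, 3, 5, 6, 8, 10, 11, 12, 14}
… ∩ ⟦on 13⟧ = {1, 3, 5, 6, 8, 10, 11, 12, 14} ∩ {1, 3, 4, 6, 7, 8, 9, 11, 12, 15, 16} = {1, 3, 6, 8, 11, 12}
… ∩ ⟦that hit 2⟧ = {1, 3, 6, 8, 11, 12} ∩ {1, 2, 5, 6, 7, 8, 9, 11, 12, 13, 14, 15, 16} = {1, 6, 8, 11, 12}
… ∩ ⟦broken⟧ = {1, 6, 8, 11, 12} ∩ {1, 7, 9, 10, 12, 13, 14} = {1, 12}
⟦broken box on 13 that hit 2⟧ = {1, 12}, so the cardinality is 2.

2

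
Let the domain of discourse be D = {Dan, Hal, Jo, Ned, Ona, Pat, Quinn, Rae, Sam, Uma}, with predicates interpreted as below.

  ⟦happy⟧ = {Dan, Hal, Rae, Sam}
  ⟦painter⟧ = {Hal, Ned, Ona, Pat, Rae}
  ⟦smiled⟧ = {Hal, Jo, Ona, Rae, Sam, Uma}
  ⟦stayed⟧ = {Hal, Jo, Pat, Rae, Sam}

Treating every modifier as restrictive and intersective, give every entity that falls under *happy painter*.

{Hal, Rae}

⟦painter⟧ = {Hal, Ned, Ona, Pat, Rae}
… ∩ ⟦happy⟧ = {Hal, Ned, Ona, Pat, Rae} ∩ {Dan, Hal, Rae, Sam} = {Hal, Rae}
So ⟦happy painter⟧ = {Hal, Rae}.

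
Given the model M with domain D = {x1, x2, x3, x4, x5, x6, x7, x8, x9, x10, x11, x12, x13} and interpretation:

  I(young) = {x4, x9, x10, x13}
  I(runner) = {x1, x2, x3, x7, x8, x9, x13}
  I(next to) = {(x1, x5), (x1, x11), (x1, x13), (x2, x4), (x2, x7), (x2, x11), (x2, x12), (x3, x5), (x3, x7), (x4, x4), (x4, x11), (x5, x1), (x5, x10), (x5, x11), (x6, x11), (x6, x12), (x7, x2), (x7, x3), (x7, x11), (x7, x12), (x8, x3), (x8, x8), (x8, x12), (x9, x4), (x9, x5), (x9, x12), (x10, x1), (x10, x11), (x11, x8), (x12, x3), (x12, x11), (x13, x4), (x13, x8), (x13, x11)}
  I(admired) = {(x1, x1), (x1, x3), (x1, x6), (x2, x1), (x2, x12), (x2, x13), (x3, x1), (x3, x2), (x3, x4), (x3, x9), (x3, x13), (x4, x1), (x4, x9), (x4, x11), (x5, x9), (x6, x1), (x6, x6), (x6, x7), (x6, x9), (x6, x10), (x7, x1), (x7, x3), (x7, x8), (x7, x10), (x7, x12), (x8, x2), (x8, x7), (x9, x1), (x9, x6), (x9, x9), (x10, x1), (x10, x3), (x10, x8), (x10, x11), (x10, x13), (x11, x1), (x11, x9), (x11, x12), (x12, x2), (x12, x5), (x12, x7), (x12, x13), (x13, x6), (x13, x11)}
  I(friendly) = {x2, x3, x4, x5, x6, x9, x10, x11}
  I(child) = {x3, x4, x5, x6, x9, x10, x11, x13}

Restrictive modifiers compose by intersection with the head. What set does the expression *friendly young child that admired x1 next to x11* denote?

⟦that admired x1⟧ = {x : ⟨x, x1⟩ ∈ ⟦admired⟧} = {x1, x2, x3, x4, x6, x7, x9, x10, x11}
⟦next to x11⟧ = {x : ⟨x, x11⟩ ∈ ⟦next to⟧} = {x1, x2, x4, x5, x6, x7, x10, x12, x13}
⟦child⟧ = {x3, x4, x5, x6, x9, x10, x11, x13}
… ∩ ⟦that admired x1⟧ = {x3, x4, x5, x6, x9, x10, x11, x13} ∩ {x1, x2, x3, x4, x6, x7, x9, x10, x11} = {x3, x4, x6, x9, x10, x11}
… ∩ ⟦next to x11⟧ = {x3, x4, x6, x9, x10, x11} ∩ {x1, x2, x4, x5, x6, x7, x10, x12, x13} = {x4, x6, x10}
… ∩ ⟦friendly⟧ = {x4, x6, x10} ∩ {x2, x3, x4, x5, x6, x9, x10, x11} = {x4, x6, x10}
… ∩ ⟦young⟧ = {x4, x6, x10} ∩ {x4, x9, x10, x13} = {x4, x10}
So ⟦friendly young child that admired x1 next to x11⟧ = {x4, x10}.

{x4, x10}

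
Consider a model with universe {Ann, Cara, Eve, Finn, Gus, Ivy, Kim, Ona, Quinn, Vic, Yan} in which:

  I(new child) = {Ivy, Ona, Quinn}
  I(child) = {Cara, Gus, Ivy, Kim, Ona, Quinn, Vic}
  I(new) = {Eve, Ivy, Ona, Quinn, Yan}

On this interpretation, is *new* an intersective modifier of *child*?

yes

⟦new⟧ ∩ ⟦child⟧ = {Eve, Ivy, Ona, Quinn, Yan} ∩ {Cara, Gus, Ivy, Kim, Ona, Quinn, Vic} = {Ivy, Ona, Quinn}
Observed ⟦new child⟧ = {Ivy, Ona, Quinn}.
These coincide, so the modifier is intersective here.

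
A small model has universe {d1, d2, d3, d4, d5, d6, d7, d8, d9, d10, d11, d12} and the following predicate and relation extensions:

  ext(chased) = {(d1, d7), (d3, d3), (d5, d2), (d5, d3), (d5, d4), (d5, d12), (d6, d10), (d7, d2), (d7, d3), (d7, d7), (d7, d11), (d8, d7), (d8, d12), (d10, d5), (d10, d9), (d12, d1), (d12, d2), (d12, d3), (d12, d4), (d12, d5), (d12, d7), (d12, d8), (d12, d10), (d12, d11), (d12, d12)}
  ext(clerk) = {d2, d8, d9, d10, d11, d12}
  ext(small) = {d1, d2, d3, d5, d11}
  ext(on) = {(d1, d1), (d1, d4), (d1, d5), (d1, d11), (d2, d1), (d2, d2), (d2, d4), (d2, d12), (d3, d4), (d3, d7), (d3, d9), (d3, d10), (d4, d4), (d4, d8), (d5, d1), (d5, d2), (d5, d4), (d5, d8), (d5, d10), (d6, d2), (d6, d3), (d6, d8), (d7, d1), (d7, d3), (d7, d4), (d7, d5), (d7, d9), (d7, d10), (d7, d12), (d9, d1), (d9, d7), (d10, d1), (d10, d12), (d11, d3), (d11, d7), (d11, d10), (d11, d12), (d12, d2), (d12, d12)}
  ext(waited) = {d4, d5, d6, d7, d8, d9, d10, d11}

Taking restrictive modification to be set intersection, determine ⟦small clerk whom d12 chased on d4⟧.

⟦whom d12 chased⟧ = {x : ⟨d12, x⟩ ∈ ⟦chased⟧} = {d1, d2, d3, d4, d5, d7, d8, d10, d11, d12}
⟦on d4⟧ = {x : ⟨x, d4⟩ ∈ ⟦on⟧} = {d1, d2, d3, d4, d5, d7}
⟦clerk⟧ = {d2, d8, d9, d10, d11, d12}
… ∩ ⟦whom d12 chased⟧ = {d2, d8, d9, d10, d11, d12} ∩ {d1, d2, d3, d4, d5, d7, d8, d10, d11, d12} = {d2, d8, d10, d11, d12}
… ∩ ⟦on d4⟧ = {d2, d8, d10, d11, d12} ∩ {d1, d2, d3, d4, d5, d7} = {d2}
… ∩ ⟦small⟧ = {d2} ∩ {d1, d2, d3, d5, d11} = {d2}
So ⟦small clerk whom d12 chased on d4⟧ = {d2}.

{d2}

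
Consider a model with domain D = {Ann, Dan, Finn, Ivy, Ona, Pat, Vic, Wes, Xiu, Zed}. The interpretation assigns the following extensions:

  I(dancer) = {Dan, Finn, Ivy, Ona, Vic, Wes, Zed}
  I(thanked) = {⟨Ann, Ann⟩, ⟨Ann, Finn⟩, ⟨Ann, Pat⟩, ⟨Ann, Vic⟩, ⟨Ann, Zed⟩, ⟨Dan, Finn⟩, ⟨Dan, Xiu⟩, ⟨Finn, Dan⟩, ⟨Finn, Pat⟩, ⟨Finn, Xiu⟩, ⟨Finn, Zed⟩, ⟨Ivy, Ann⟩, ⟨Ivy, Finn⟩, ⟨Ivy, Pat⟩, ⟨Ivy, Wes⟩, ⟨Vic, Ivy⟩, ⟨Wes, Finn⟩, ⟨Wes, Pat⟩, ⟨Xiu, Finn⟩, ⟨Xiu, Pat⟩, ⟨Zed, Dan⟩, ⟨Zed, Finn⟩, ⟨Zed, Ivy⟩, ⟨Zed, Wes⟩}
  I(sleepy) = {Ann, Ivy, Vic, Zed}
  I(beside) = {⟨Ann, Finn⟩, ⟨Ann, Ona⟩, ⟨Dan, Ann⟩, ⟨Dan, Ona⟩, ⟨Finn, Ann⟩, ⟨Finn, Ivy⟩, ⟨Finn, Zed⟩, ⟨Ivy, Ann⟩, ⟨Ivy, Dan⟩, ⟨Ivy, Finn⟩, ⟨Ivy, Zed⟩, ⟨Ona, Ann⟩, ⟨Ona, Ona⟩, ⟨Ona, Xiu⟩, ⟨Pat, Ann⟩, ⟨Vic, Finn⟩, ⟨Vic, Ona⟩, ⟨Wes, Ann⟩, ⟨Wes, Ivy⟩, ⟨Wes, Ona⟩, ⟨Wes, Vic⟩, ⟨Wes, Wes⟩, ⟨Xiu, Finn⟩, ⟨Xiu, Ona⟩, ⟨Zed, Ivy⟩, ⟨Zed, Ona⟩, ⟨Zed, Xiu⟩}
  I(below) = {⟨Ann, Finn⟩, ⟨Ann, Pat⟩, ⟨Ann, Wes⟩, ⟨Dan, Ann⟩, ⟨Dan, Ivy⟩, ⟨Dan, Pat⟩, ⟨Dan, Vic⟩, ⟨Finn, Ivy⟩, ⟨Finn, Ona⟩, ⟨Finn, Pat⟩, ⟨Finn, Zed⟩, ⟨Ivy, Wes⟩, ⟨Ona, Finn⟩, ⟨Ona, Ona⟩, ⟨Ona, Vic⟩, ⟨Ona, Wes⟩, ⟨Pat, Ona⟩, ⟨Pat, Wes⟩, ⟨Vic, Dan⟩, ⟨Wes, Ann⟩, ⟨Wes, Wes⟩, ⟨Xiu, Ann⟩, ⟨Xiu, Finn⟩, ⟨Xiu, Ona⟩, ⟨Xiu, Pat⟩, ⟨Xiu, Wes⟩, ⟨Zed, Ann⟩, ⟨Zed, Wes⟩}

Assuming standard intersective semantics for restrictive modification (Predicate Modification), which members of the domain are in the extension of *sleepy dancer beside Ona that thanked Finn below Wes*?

⟦beside Ona⟧ = {x : ⟨x, Ona⟩ ∈ ⟦beside⟧} = {Ann, Dan, Ona, Vic, Wes, Xiu, Zed}
⟦that thanked Finn⟧ = {x : ⟨x, Finn⟩ ∈ ⟦thanked⟧} = {Ann, Dan, Ivy, Wes, Xiu, Zed}
⟦below Wes⟧ = {x : ⟨x, Wes⟩ ∈ ⟦below⟧} = {Ann, Ivy, Ona, Pat, Wes, Xiu, Zed}
⟦dancer⟧ = {Dan, Finn, Ivy, Ona, Vic, Wes, Zed}
… ∩ ⟦beside Ona⟧ = {Dan, Finn, Ivy, Ona, Vic, Wes, Zed} ∩ {Ann, Dan, Ona, Vic, Wes, Xiu, Zed} = {Dan, Ona, Vic, Wes, Zed}
… ∩ ⟦that thanked Finn⟧ = {Dan, Ona, Vic, Wes, Zed} ∩ {Ann, Dan, Ivy, Wes, Xiu, Zed} = {Dan, Wes, Zed}
… ∩ ⟦below Wes⟧ = {Dan, Wes, Zed} ∩ {Ann, Ivy, Ona, Pat, Wes, Xiu, Zed} = {Wes, Zed}
… ∩ ⟦sleepy⟧ = {Wes, Zed} ∩ {Ann, Ivy, Vic, Zed} = {Zed}
So ⟦sleepy dancer beside Ona that thanked Finn below Wes⟧ = {Zed}.

{Zed}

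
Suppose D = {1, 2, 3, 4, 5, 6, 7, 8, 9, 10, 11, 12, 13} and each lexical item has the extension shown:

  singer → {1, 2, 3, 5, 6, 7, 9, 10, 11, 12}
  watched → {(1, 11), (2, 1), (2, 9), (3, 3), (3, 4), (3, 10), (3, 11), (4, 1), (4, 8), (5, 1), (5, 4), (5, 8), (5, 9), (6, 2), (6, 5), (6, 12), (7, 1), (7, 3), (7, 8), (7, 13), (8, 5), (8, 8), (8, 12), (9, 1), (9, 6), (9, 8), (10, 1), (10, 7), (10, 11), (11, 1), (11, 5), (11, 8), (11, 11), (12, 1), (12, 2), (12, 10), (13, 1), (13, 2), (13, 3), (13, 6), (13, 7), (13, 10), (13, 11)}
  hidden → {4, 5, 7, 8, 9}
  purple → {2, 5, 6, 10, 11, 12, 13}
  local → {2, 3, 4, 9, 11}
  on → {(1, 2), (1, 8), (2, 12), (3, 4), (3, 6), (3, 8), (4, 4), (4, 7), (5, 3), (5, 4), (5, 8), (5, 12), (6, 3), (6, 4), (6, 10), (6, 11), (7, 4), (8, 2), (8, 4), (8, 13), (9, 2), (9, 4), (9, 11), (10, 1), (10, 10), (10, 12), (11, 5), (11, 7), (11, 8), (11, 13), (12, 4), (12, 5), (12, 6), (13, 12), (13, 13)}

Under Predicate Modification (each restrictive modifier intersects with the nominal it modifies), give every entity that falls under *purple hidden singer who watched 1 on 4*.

{5}

⟦who watched 1⟧ = {x : ⟨x, 1⟩ ∈ ⟦watched⟧} = {2, 4, 5, 7, 9, 10, 11, 12, 13}
⟦on 4⟧ = {x : ⟨x, 4⟩ ∈ ⟦on⟧} = {3, 4, 5, 6, 7, 8, 9, 12}
⟦singer⟧ = {1, 2, 3, 5, 6, 7, 9, 10, 11, 12}
… ∩ ⟦who watched 1⟧ = {1, 2, 3, 5, 6, 7, 9, 10, 11, 12} ∩ {2, 4, 5, 7, 9, 10, 11, 12, 13} = {2, 5, 7, 9, 10, 11, 12}
… ∩ ⟦on 4⟧ = {2, 5, 7, 9, 10, 11, 12} ∩ {3, 4, 5, 6, 7, 8, 9, 12} = {5, 7, 9, 12}
… ∩ ⟦purple⟧ = {5, 7, 9, 12} ∩ {2, 5, 6, 10, 11, 12, 13} = {5, 12}
… ∩ ⟦hidden⟧ = {5, 12} ∩ {4, 5, 7, 8, 9} = {5}
So ⟦purple hidden singer who watched 1 on 4⟧ = {5}.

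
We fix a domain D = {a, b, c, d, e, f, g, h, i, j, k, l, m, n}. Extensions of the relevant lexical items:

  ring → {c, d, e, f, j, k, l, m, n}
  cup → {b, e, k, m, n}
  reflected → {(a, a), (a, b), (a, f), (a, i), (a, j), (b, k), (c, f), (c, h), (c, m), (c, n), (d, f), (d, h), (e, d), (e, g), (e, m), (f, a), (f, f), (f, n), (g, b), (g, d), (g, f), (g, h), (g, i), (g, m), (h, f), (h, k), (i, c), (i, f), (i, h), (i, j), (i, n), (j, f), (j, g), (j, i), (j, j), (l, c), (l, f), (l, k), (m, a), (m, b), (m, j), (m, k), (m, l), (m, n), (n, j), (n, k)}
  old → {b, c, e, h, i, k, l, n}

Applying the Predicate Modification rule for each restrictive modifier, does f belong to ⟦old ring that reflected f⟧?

no

⟦that reflected f⟧ = {x : ⟨x, f⟩ ∈ ⟦reflected⟧} = {a, c, d, f, g, h, i, j, l}
⟦ring⟧ = {c, d, e, f, j, k, l, m, n}
… ∩ ⟦that reflected f⟧ = {c, d, e, f, j, k, l, m, n} ∩ {a, c, d, f, g, h, i, j, l} = {c, d, f, j, l}
… ∩ ⟦old⟧ = {c, d, f, j, l} ∩ {b, c, e, h, i, k, l, n} = {c, l}
⟦old ring that reflected f⟧ = {c, l}; f ∉ this set.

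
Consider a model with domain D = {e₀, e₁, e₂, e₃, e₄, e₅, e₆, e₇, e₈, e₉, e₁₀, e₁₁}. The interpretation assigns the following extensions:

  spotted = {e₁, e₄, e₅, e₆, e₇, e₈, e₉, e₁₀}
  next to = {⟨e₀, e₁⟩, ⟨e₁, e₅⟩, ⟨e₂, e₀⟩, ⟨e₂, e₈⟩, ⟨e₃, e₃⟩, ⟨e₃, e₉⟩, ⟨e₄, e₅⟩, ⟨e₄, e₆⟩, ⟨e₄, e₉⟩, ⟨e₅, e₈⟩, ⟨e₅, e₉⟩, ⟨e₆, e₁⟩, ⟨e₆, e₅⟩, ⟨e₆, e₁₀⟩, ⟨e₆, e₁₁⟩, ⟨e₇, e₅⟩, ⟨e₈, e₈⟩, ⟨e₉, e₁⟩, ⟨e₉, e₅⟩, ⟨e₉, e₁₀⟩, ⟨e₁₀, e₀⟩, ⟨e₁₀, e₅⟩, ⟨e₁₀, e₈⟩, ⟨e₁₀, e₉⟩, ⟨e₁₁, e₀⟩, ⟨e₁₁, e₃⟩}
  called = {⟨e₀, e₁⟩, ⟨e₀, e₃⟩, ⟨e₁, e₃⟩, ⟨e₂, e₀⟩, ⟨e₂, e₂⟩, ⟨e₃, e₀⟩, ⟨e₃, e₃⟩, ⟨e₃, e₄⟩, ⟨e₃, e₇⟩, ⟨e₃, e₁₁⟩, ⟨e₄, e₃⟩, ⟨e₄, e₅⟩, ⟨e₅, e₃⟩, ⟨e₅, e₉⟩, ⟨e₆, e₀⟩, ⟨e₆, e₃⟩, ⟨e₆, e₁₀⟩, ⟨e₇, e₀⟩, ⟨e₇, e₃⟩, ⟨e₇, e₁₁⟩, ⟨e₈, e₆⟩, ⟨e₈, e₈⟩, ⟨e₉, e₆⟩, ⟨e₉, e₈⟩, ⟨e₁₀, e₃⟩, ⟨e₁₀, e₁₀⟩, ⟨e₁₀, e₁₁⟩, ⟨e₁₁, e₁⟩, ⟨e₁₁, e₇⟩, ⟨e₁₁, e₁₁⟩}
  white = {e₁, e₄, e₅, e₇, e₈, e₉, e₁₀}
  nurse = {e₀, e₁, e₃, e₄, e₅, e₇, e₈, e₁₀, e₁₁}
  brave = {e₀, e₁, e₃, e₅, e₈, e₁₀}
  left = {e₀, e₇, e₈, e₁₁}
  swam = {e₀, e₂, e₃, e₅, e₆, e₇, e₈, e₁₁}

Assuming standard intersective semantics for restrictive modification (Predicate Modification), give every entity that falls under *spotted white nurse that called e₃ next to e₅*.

{e₁, e₄, e₇, e₁₀}

⟦that called e₃⟧ = {x : ⟨x, e₃⟩ ∈ ⟦called⟧} = {e₀, e₁, e₃, e₄, e₅, e₆, e₇, e₁₀}
⟦next to e₅⟧ = {x : ⟨x, e₅⟩ ∈ ⟦next to⟧} = {e₁, e₄, e₆, e₇, e₉, e₁₀}
⟦nurse⟧ = {e₀, e₁, e₃, e₄, e₅, e₇, e₈, e₁₀, e₁₁}
… ∩ ⟦that called e₃⟧ = {e₀, e₁, e₃, e₄, e₅, e₇, e₈, e₁₀, e₁₁} ∩ {e₀, e₁, e₃, e₄, e₅, e₆, e₇, e₁₀} = {e₀, e₁, e₃, e₄, e₅, e₇, e₁₀}
… ∩ ⟦next to e₅⟧ = {e₀, e₁, e₃, e₄, e₅, e₇, e₁₀} ∩ {e₁, e₄, e₆, e₇, e₉, e₁₀} = {e₁, e₄, e₇, e₁₀}
… ∩ ⟦spotted⟧ = {e₁, e₄, e₇, e₁₀} ∩ {e₁, e₄, e₅, e₆, e₇, e₈, e₉, e₁₀} = {e₁, e₄, e₇, e₁₀}
… ∩ ⟦white⟧ = {e₁, e₄, e₇, e₁₀} ∩ {e₁, e₄, e₅, e₇, e₈, e₉, e₁₀} = {e₁, e₄, e₇, e₁₀}
So ⟦spotted white nurse that called e₃ next to e₅⟧ = {e₁, e₄, e₇, e₁₀}.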